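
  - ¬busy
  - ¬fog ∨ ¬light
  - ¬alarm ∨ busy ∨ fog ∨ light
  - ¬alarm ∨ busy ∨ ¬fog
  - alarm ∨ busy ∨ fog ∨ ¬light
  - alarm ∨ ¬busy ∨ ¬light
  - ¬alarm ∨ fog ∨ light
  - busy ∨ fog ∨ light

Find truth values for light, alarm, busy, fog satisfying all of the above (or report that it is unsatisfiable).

Unit clause (¬busy) forces busy = False.
Set light = True.
  then (¬fog ∨ ¬light) forces fog = False.
  then (alarm ∨ busy ∨ fog ∨ ¬light) forces alarm = True.
Check each clause:
  (¬busy): ¬busy holds.
  (¬fog ∨ ¬light): ¬fog holds.
  (¬alarm ∨ busy ∨ fog ∨ light): light holds.
  (¬alarm ∨ busy ∨ ¬fog): ¬fog holds.
  (alarm ∨ busy ∨ fog ∨ ¬light): alarm holds.
  (alarm ∨ ¬busy ∨ ¬light): alarm holds.
  (¬alarm ∨ fog ∨ light): light holds.
  (busy ∨ fog ∨ light): light holds.
All clauses satisfied.

light=T; alarm=T; busy=F; fog=F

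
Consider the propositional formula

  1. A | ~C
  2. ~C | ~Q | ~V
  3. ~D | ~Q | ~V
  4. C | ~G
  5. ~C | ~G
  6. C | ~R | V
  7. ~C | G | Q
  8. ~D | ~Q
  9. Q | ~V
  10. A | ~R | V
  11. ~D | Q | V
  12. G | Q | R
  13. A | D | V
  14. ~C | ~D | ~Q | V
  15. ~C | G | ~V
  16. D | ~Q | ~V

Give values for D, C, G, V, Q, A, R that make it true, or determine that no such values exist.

Try D = True:
  (~D | ~Q) forces Q = False.
  (Q | ~V) forces V = False.
  clause (~D | Q | V) is falsified — backtrack.
So D = False.
Set C = False.
  then (C | ~G) forces G = False.
Set V = False.
  then (C | ~R | V) forces R = False.
  then (G | Q | R) forces Q = True.
  then (A | D | V) forces A = True.
All clauses satisfied.

D=F, C=F, G=F, V=F, Q=T, A=T, R=F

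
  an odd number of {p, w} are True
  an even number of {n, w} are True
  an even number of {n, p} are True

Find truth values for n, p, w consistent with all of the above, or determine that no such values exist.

Adding constraints 1, 2, 3 mod 2: every variable appears an even number of times on the left, so the left side is 0.
But the right sides sum to 1 (mod 2). 0 ≠ 1 — the system is inconsistent.

Unsatisfiable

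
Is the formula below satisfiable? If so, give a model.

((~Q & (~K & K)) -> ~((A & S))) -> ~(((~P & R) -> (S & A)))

K = False, R = True, P = False, Q = False, A = False, S = True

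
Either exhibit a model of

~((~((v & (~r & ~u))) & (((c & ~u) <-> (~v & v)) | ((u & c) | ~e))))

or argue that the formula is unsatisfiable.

e = False; u = False; r = False; v = True; c = False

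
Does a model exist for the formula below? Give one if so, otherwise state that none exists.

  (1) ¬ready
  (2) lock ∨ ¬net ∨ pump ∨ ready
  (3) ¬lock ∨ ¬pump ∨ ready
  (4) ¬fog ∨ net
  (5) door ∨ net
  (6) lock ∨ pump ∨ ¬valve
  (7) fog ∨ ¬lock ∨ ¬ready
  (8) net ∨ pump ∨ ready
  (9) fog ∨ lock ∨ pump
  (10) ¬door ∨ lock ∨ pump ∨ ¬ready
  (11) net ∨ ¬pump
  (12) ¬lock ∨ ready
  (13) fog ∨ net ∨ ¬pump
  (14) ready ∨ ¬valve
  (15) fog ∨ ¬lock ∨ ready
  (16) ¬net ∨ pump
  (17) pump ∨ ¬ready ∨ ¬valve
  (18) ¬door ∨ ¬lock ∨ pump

Unit clause (¬ready) forces ready = False.
In (¬lock ∨ ready) only ¬lock is left, so lock = False.
In (ready ∨ ¬valve) only ¬valve is left, so valve = False.
Set fog = False.
  then (fog ∨ lock ∨ pump) forces pump = True.
  then (net ∨ ¬pump) forces net = True.
Set door = True.
All clauses satisfied.

fog=F, lock=F, net=T, ready=F, pump=T, valve=F, door=T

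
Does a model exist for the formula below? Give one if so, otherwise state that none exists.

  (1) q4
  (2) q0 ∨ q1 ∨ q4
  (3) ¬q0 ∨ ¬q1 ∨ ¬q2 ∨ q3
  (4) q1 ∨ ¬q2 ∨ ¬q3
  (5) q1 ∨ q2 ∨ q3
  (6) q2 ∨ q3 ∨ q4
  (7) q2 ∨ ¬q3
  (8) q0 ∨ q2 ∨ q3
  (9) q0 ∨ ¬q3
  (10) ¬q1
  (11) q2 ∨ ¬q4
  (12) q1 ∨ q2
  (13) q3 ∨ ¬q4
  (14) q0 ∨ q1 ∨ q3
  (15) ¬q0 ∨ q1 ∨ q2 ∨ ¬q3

Unsatisfiable

Case q1 = True:
  Clause (¬q1) is falsified — contradiction.
Case q1 = False:
  (q4) forces q4 = True.
  (q2 ∨ ¬q4) forces q2 = True.
  (q1 ∨ ¬q2 ∨ ¬q3) forces q3 = False.
  Clause (q3 ∨ ¬q4) is falsified — contradiction.
Both cases fail, so the formula is unsatisfiable.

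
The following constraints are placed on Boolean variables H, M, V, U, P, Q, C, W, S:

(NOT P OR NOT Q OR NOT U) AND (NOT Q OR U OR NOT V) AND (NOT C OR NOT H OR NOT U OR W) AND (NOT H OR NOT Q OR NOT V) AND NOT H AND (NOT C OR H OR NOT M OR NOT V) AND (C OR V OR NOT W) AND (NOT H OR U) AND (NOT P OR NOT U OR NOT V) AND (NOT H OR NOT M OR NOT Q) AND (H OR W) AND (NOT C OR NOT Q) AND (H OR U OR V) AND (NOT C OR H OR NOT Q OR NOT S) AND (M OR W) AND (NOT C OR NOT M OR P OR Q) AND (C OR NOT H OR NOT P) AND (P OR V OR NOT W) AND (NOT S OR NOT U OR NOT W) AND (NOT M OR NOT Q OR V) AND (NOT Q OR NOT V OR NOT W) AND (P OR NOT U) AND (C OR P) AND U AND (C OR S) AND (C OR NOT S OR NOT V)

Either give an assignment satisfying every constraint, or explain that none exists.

H=F, M=T, V=F, U=T, P=T, Q=F, C=T, W=T, S=F

Unit clause (NOT H) forces H = False.
In (H OR W) only W is left, so W = True.
Unit clause (U) forces U = True.
In (NOT S OR NOT U OR NOT W) only NOT S is left, so S = False.
In (P OR NOT U) only P is left, so P = True.
In (C OR S) only C is left, so C = True.
In (NOT P OR NOT Q OR NOT U) only NOT Q is left, so Q = False.
In (NOT P OR NOT U OR NOT V) only NOT V is left, so V = False.
Set M = True.
All clauses satisfied.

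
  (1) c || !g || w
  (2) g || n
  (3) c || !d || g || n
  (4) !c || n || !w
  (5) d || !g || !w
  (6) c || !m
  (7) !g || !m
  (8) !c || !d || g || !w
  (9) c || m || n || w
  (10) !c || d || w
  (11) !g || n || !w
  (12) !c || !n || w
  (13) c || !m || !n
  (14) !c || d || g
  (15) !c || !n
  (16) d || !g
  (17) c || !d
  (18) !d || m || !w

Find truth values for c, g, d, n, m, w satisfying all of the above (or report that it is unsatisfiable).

c: False, g: False, d: False, n: True, m: False, w: True

Set c = False.
  then (c || !m) forces m = False.
  then (c || !d) forces d = False.
  then (d || !g) forces g = False.
  then (g || n) forces n = True.
Set w = True.
All clauses satisfied.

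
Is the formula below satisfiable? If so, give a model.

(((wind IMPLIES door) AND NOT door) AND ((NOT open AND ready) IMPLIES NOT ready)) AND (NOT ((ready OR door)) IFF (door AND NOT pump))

wind: False, ready: True, door: False, pump: False, open: True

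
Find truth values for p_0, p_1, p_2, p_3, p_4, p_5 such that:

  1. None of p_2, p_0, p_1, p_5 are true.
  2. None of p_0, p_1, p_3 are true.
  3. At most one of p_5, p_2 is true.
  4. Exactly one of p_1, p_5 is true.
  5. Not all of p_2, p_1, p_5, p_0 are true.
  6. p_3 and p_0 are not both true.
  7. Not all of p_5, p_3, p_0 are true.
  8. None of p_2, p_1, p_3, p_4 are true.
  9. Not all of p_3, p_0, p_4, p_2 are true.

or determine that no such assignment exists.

UNSATISFIABLE

Case p_0 = True:
  Constraint (1) is violated (p_0=T) — contradiction.
Case p_0 = False:
  (1) forces p_2 = False.
  (1) forces p_1 = False.
  (1) forces p_5 = False.
  Constraint (4) is violated (p_1=F, p_5=F) — contradiction.
Both cases fail — unsatisfiable.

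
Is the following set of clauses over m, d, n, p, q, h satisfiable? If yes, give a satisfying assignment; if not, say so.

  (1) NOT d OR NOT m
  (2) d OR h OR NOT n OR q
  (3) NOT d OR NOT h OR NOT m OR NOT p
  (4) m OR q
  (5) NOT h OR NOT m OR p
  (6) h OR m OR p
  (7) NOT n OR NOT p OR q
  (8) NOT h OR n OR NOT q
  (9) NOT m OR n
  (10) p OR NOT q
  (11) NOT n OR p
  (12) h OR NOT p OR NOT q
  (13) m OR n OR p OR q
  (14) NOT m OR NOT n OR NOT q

m = False, d = True, n = True, p = True, q = True, h = True

Try m = True:
  (NOT d OR NOT m) forces d = False.
  (NOT m OR n) forces n = True.
  (NOT n OR p) forces p = True.
  (NOT n OR NOT p OR q) forces q = True.
  clause (NOT m OR NOT n OR NOT q) is falsified — backtrack.
So m = False.
  then (m OR q) forces q = True.
  then (p OR NOT q) forces p = True.
  then (h OR NOT p OR NOT q) forces h = True.
  then (NOT h OR n OR NOT q) forces n = True.
Set d = True.
All clauses satisfied.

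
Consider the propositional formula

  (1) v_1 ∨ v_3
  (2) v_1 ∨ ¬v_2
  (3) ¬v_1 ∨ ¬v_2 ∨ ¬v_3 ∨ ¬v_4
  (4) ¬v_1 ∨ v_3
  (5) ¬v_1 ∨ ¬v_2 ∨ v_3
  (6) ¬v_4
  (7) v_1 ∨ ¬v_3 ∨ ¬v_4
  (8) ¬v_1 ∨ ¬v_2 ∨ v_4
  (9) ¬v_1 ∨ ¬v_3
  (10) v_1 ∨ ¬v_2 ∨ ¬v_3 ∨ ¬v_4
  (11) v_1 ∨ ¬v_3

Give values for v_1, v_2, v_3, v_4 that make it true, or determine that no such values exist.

UNSATISFIABLE

Case v_1 = True:
  (¬v_1 ∨ v_3) forces v_3 = True.
  Clause (¬v_1 ∨ ¬v_3) is falsified — contradiction.
Case v_1 = False:
  (v_1 ∨ v_3) forces v_3 = True.
  Clause (v_1 ∨ ¬v_3) is falsified — contradiction.
Both cases fail, so the formula is unsatisfiable.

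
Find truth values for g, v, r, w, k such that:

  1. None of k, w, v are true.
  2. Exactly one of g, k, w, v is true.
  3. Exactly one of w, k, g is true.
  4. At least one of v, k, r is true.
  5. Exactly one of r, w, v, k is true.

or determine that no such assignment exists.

g=T; v=F; r=T; w=F; k=F

  (1) {k, w, v}: 0 true — none ✓
  (2) {g, k, w, v}: 1 true — exactly one ✓
  (3) {w, k, g}: 1 true — exactly one ✓
  (4) {v, k, r}: 1 true — at least one ✓
  (5) {r, w, v, k}: 1 true — exactly one ✓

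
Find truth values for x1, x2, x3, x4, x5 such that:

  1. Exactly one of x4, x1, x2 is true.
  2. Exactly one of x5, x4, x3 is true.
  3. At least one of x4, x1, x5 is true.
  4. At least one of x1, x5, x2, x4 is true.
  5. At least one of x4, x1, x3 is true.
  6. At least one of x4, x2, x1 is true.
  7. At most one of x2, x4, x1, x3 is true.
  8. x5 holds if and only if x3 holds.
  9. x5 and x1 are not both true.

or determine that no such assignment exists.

x1 = False; x2 = False; x3 = False; x4 = True; x5 = False

  (1) {x4, x1, x2}: 1 true — exactly one ✓
  (2) {x5, x4, x3}: 1 true — exactly one ✓
  (3) {x4, x1, x5}: 1 true — at least one ✓
  (4) {x1, x5, x2, x4}: 1 true — at least one ✓
  (5) {x4, x1, x3}: 1 true — at least one ✓
  (6) {x4, x2, x1}: 1 true — at least one ✓
  (7) {x2, x4, x1, x3}: 1 true — at most one ✓
  (8) x5=F, x3=F — same ✓
  (9) x5=F, x1=F — not both ✓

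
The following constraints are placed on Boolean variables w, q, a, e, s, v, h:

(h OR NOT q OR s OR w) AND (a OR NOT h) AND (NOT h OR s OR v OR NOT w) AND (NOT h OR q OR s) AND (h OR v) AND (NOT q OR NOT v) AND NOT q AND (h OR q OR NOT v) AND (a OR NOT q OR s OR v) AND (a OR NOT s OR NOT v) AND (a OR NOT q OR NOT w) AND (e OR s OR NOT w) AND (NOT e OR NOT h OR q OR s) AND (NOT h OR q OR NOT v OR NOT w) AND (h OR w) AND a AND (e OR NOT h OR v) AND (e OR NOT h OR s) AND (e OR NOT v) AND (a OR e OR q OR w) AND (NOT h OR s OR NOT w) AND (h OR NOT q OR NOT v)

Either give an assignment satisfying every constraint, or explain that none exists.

Unit clause (NOT q) forces q = False.
Unit clause (a) forces a = True.
Set w = False.
  then (h OR w) forces h = True.
  then (NOT h OR q OR s) forces s = True.
Try e = False:
  (e OR NOT h OR v) forces v = True.
  clause (e OR NOT v) is falsified — backtrack.
So e = True.
Set v = False.
All clauses satisfied.

w = False, q = False, a = True, e = True, s = True, v = False, h = True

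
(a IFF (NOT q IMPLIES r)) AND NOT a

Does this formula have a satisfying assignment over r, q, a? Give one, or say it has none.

r = False, q = False, a = False

  a IFF (NOT q IMPLIES r) = True
    NOT q IMPLIES r = False
      NOT q = True
  NOT a = True
Both conjuncts True, so the formula holds.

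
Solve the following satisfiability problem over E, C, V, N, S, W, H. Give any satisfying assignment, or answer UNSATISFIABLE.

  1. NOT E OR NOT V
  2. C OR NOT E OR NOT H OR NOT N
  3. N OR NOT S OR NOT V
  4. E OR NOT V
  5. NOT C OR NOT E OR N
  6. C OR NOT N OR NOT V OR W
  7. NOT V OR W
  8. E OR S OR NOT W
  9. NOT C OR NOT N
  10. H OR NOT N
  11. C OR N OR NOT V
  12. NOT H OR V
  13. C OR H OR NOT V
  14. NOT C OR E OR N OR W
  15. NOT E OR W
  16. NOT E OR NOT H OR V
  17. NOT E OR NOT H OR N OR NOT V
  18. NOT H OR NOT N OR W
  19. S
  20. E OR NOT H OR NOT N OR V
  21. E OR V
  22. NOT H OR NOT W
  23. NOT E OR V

No satisfying assignment exists.

Case E = True:
  (NOT E OR NOT V) forces V = False.
  Clause (NOT E OR V) is falsified — contradiction.
Case E = False:
  (E OR NOT V) forces V = False.
  Clause (E OR V) is falsified — contradiction.
Both cases fail, so the formula is unsatisfiable.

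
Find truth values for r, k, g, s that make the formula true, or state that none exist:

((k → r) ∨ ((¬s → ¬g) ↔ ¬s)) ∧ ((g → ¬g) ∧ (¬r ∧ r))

Case r = True: the conjunct ¬r is False.
Case r = False: the conjunct r is False.
Both cases fail — unsatisfiable.

UNSATISFIABLE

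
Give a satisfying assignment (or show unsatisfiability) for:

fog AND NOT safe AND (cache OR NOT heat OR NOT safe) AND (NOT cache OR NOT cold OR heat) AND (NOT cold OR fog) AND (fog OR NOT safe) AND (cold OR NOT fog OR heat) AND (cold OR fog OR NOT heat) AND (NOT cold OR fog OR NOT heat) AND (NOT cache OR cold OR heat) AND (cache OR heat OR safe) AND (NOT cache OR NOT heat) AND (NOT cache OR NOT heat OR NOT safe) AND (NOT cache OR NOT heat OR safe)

heat = True; cold = False; fog = True; safe = False; cache = False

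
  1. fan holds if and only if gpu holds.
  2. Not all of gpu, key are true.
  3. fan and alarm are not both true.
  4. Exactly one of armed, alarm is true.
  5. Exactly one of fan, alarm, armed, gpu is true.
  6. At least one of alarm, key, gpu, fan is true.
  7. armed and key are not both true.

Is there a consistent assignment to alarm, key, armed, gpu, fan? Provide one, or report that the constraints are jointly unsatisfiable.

alarm: True, key: True, armed: False, gpu: False, fan: False

  (1) fan=F, gpu=F — same ✓
  (2) {gpu, key}: 1/2 true — not all ✓
  (3) fan=F, alarm=T — not both ✓
  (4) {armed, alarm}: 1 true — exactly one ✓
  (5) {fan, alarm, armed, gpu}: 1 true — exactly one ✓
  (6) {alarm, key, gpu, fan}: 2 true — at least one ✓
  (7) armed=F, key=T — not both ✓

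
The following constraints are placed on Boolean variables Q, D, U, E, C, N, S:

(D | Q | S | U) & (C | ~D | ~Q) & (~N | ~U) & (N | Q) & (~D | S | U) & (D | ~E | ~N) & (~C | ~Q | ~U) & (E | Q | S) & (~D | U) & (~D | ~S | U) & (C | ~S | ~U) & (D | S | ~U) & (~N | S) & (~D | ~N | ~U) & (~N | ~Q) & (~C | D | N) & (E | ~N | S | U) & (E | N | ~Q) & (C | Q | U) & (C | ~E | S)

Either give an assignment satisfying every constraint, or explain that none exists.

Q: True, D: False, U: False, E: True, C: False, N: False, S: True

Set Q = True.
  then (~N | ~Q) forces N = False.
  then (E | N | ~Q) forces E = True.
Set D = False.
  then (~C | D | N) forces C = False.
  then (C | ~E | S) forces S = True.
  then (C | ~S | ~U) forces U = False.
All clauses satisfied.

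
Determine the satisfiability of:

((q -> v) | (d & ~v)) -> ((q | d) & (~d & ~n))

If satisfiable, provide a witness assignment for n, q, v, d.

n=F, q=T, v=T, d=F

  ((q -> v) | (d & ~v)) -> ((q | d) & (~d & ~n)) = True
    (q -> v) | (d & ~v) = True
      q -> v = True
      d & ~v = False
        ~v = False
    (q | d) & (~d & ~n) = True
      q | d = True
      ~d & ~n = True
        ~d = True
        ~n = True
The formula evaluates to True.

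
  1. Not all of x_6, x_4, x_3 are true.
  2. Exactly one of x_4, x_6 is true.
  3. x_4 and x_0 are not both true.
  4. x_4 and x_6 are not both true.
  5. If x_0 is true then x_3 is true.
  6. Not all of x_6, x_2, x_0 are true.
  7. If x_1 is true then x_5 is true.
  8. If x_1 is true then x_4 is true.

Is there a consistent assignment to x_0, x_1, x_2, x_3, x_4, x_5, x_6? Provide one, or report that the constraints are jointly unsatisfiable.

x_0 = False; x_1 = False; x_2 = False; x_3 = True; x_4 = False; x_5 = True; x_6 = True

  (1) {x_6, x_4, x_3}: 2/3 true — not all ✓
  (2) {x_4, x_6}: 1 true — exactly one ✓
  (3) x_4=F, x_0=F — not both ✓
  (4) x_4=F, x_6=T — not both ✓
  (5) x_0=F ⇒ x_3: vacuous ✓
  (6) {x_6, x_2, x_0}: 1/3 true — not all ✓
  (7) x_1=F ⇒ x_5: vacuous ✓
  (8) x_1=F ⇒ x_4: vacuous ✓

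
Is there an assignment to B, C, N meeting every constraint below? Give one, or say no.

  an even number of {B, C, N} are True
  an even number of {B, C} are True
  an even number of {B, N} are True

B: False; C: False; N: False

{B, C, N}: 0 true → even ✓
{B, C}: 0 true → even ✓
{B, N}: 0 true → even ✓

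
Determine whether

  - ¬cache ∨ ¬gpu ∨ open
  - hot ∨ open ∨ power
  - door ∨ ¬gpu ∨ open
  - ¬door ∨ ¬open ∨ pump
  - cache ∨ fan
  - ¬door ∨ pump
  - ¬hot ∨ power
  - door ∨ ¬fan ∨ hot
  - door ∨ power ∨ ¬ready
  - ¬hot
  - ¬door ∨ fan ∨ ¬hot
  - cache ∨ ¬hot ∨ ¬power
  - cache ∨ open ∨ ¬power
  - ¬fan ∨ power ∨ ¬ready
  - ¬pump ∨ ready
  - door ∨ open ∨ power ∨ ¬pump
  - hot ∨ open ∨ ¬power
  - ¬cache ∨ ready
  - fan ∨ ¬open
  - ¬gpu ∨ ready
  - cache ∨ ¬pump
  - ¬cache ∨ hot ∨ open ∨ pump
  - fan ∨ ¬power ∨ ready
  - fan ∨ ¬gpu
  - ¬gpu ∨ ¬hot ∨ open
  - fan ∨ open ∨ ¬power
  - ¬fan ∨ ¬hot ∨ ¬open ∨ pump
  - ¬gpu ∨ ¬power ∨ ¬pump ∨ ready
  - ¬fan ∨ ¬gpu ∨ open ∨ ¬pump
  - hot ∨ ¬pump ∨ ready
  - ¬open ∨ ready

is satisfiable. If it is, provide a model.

door: True, power: True, ready: True, pump: True, open: True, gpu: True, fan: True, hot: False, cache: True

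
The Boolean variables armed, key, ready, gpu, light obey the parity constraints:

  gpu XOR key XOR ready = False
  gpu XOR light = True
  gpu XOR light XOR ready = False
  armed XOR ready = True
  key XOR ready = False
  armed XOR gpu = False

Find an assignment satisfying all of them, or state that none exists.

armed: False; key: True; ready: True; gpu: False; light: True

gpu XOR key XOR ready = F XOR T XOR T = False ✓
gpu XOR light = F XOR T = True ✓
gpu XOR light XOR ready = F XOR T XOR T = False ✓
armed XOR ready = F XOR T = True ✓
key XOR ready = T XOR T = False ✓
armed XOR gpu = F XOR F = False ✓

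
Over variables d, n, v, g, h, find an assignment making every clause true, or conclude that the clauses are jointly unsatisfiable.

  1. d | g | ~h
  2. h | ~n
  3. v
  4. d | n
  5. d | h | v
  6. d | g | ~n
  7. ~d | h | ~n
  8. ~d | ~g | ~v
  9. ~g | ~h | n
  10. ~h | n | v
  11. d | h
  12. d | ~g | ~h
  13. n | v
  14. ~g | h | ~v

d=T, n=T, v=T, g=F, h=T

Unit clause (v) forces v = True.
Try d = False:
  (d | n) forces n = True.
  (h | ~n) forces h = True.
  (d | g | ~h) forces g = True.
  clause (d | ~g | ~h) is falsified — backtrack.
So d = True.
  then (~d | ~g | ~v) forces g = False.
Set n = True.
  then (h | ~n) forces h = True.
All clauses satisfied.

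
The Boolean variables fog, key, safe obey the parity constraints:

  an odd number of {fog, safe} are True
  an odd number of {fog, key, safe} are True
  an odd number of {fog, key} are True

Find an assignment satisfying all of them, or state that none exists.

fog = True, key = False, safe = False

{fog, safe}: 1 true → odd ✓
{fog, key, safe}: 1 true → odd ✓
{fog, key}: 1 true → odd ✓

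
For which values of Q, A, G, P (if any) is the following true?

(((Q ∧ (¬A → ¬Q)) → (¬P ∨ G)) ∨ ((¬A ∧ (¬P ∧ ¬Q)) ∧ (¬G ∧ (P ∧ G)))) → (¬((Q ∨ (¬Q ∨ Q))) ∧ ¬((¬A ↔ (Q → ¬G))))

Q: True, A: True, G: False, P: True

  (((Q ∧ (¬A → ¬Q)) → (¬P ∨ G)) ∨ ((¬A ∧ (¬P ∧ ¬Q)) ∧ (¬G ∧ (P ∧ G)))) → (¬((Q ∨ (¬Q ∨ Q))) ∧ ¬((¬A ↔ (Q → ¬G)))) = True
    ((Q ∧ (¬A → ¬Q)) → (¬P ∨ G)) ∨ ((¬A ∧ (¬P ∧ ¬Q)) ∧ (¬G ∧ (P ∧ G))) = False
      (Q ∧ (¬A → ¬Q)) → (¬P ∨ G) = False
        Q ∧ (¬A → ¬Q) = True
          ¬A → ¬Q = True
            ¬A = False
            ¬Q = False
        ¬P ∨ G = False
          ¬P = False
      (¬A ∧ (¬P ∧ ¬Q)) ∧ (¬G ∧ (P ∧ G)) = False
        ¬A ∧ (¬P ∧ ¬Q) = False
          ¬A = False
          ¬P ∧ ¬Q = False
            ¬P = False
            ¬Q = False
        ¬G ∧ (P ∧ G) = False
          ¬G = True
          P ∧ G = False
    ¬((Q ∨ (¬Q ∨ Q))) ∧ ¬((¬A ↔ (Q → ¬G))) = False
      ¬((Q ∨ (¬Q ∨ Q))) = False
        Q ∨ (¬Q ∨ Q) = True
          ¬Q ∨ Q = True
            ¬Q = False
      ¬((¬A ↔ (Q → ¬G))) = True
        ¬A ↔ (Q → ¬G) = False
          ¬A = False
          Q → ¬G = True
            ¬G = True
The formula evaluates to True.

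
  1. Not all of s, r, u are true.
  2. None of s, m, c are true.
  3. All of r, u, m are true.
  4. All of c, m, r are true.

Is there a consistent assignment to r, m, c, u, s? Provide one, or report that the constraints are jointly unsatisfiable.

Case m = True:
  Constraint (2) is violated (m=T) — contradiction.
Case m = False:
  Constraint (3) is violated (m=F) — contradiction.
Both cases fail — unsatisfiable.

Unsatisfiable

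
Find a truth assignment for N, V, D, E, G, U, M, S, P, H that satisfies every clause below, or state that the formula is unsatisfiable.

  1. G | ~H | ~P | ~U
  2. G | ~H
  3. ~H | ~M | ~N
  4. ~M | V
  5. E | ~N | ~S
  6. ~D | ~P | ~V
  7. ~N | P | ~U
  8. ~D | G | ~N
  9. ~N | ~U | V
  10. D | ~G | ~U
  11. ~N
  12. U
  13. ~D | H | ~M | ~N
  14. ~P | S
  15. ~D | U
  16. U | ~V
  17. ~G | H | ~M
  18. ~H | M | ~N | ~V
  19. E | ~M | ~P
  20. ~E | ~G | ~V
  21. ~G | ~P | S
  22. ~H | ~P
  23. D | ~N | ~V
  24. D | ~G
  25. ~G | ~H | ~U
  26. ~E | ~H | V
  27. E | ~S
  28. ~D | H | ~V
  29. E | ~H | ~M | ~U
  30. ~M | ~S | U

N: False, V: True, D: False, E: True, G: False, U: True, M: True, S: True, P: False, H: False

Unit clause (~N) forces N = False.
Unit clause (U) forces U = True.
Set V = True.
Set D = False.
  then (D | ~G | ~U) forces G = False.
  then (G | ~H) forces H = False.
Set E = True.
Set M = True.
Set S = True.
Set P = False.
All clauses satisfied.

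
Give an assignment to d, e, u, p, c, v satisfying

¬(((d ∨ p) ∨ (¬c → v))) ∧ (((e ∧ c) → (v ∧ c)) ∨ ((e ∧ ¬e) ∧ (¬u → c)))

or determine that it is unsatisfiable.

d: False; e: False; u: True; p: False; c: False; v: False

  ¬(((d ∨ p) ∨ (¬c → v))) = True
    (d ∨ p) ∨ (¬c → v) = False
      d ∨ p = False
      ¬c → v = False
        ¬c = True
  ((e ∧ c) → (v ∧ c)) ∨ ((e ∧ ¬e) ∧ (¬u → c)) = True
    (e ∧ c) → (v ∧ c) = True
      e ∧ c = False
      v ∧ c = False
    (e ∧ ¬e) ∧ (¬u → c) = False
      e ∧ ¬e = False
        ¬e = True
      ¬u → c = True
        ¬u = False
Both conjuncts True, so the formula holds.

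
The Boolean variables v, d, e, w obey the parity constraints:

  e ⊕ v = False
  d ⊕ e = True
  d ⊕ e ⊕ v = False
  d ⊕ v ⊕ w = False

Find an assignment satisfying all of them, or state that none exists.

v = True, d = False, e = True, w = True

e ⊕ v = T ⊕ T = False ✓
d ⊕ e = F ⊕ T = True ✓
d ⊕ e ⊕ v = F ⊕ T ⊕ T = False ✓
d ⊕ v ⊕ w = F ⊕ T ⊕ T = False ✓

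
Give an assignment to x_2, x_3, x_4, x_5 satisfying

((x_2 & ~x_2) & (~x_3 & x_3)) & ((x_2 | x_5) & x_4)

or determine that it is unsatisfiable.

Case x_2 = True: the conjunct ~x_2 is False.
Case x_2 = False: the conjunct x_2 is False.
Both cases fail — unsatisfiable.

UNSATISFIABLE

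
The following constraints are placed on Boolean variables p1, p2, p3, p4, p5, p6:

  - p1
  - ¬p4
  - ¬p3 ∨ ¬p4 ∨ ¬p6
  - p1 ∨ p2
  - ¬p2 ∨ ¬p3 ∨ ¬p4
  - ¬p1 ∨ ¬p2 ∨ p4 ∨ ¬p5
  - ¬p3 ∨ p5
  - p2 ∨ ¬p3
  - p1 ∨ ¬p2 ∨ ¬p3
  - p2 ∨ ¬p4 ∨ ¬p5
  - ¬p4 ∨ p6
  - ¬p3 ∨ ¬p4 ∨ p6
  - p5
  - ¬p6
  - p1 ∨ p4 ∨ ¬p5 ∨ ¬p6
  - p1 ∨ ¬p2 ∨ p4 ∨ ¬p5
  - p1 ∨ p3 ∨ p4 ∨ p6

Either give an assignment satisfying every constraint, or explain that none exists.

p1: True; p2: False; p3: False; p4: False; p5: True; p6: False

Unit clause (p1) forces p1 = True.
Unit clause (¬p4) forces p4 = False.
Unit clause (p5) forces p5 = True.
Unit clause (¬p6) forces p6 = False.
In (¬p1 ∨ ¬p2 ∨ p4 ∨ ¬p5) only ¬p2 is left, so p2 = False.
In (p2 ∨ ¬p3) only ¬p3 is left, so p3 = False.
All clauses satisfied.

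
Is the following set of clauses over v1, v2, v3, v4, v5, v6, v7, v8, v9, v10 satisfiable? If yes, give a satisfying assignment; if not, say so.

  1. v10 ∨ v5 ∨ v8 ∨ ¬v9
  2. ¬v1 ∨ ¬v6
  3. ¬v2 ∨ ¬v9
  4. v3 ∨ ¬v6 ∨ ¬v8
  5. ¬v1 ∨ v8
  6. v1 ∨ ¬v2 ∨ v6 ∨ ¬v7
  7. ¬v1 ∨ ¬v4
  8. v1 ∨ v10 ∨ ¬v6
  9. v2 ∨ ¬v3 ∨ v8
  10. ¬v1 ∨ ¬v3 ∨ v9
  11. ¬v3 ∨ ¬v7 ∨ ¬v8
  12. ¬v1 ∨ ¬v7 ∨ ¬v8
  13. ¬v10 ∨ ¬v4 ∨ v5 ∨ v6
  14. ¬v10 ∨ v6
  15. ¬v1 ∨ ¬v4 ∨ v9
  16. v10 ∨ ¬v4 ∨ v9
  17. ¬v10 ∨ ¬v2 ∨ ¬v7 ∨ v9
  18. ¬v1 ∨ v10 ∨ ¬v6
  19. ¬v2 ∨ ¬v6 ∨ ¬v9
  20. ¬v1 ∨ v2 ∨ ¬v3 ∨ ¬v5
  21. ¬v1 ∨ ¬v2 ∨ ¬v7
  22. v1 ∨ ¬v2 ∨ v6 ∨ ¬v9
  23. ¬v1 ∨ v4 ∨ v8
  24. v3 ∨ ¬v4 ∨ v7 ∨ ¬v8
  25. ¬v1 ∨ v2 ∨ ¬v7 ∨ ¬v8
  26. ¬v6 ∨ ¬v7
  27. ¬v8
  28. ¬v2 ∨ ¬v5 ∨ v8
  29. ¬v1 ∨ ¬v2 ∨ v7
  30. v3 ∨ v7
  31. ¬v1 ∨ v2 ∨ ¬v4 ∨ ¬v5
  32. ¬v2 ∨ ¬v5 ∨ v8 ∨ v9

v1: False; v2: False; v3: False; v4: False; v5: False; v6: False; v7: True; v8: False; v9: False; v10: False

Unit clause (¬v8) forces v8 = False.
In (¬v1 ∨ v8) only ¬v1 is left, so v1 = False.
Set v2 = False.
  then (v2 ∨ ¬v3 ∨ v8) forces v3 = False.
  then (v3 ∨ v7) forces v7 = True.
  then (¬v6 ∨ ¬v7) forces v6 = False.
  then (¬v10 ∨ v6) forces v10 = False.
Set v4 = False.
Set v5 = False.
  then (v10 ∨ v5 ∨ v8 ∨ ¬v9) forces v9 = False.
All clauses satisfied.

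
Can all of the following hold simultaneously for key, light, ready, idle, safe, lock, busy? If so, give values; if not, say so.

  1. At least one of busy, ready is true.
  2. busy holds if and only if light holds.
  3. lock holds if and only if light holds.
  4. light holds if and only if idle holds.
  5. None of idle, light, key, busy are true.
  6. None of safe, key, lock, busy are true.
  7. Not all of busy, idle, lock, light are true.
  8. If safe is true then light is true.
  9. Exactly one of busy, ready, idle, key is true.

key = False, light = False, ready = True, idle = False, safe = False, lock = False, busy = False

  (1) {busy, ready}: 1 true — at least one ✓
  (2) busy=F, light=F — same ✓
  (3) lock=F, light=F — same ✓
  (4) light=F, idle=F — same ✓
  (5) {idle, light, key, busy}: 0 true — none ✓
  (6) {safe, key, lock, busy}: 0 true — none ✓
  (7) {busy, idle, lock, light}: 0/4 true — not all ✓
  (8) safe=F ⇒ light: vacuous ✓
  (9) {busy, ready, idle, key}: 1 true — exactly one ✓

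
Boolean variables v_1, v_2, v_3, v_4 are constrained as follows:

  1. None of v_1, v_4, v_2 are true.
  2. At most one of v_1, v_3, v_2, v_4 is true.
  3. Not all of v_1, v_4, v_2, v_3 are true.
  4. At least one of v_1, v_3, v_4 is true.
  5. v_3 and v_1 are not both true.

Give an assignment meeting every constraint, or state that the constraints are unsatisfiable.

v_1 = False, v_2 = False, v_3 = True, v_4 = False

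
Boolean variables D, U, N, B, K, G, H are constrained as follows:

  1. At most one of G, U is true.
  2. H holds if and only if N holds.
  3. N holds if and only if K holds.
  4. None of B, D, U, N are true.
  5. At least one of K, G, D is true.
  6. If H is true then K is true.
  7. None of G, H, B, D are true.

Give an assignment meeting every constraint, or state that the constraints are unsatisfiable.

UNSATISFIABLE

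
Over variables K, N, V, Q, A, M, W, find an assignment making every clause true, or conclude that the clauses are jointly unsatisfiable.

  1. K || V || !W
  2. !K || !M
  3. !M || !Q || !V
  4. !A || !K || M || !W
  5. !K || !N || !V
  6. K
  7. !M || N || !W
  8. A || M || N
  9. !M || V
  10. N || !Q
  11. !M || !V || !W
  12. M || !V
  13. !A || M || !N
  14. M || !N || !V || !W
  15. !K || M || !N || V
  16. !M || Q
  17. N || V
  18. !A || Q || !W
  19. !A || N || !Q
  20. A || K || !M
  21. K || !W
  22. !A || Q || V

Case K = True:
  (!K || !M) forces M = False.
  (M || !V) forces V = False.
  (!K || M || !N || V) forces N = False.
  Clause (N || V) is falsified — contradiction.
Case K = False:
  Clause (K) is falsified — contradiction.
Both cases fail, so the formula is unsatisfiable.

The formula is unsatisfiable.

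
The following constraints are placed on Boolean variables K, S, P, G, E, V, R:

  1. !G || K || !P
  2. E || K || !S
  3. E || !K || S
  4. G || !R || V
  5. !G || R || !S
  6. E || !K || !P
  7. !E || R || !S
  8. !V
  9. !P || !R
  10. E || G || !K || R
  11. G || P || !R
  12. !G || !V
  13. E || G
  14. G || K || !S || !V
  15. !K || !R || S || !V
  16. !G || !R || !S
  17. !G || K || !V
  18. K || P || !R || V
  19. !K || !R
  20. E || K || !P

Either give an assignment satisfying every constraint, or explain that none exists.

K = True, S = False, P = False, G = False, E = True, V = False, R = False

Unit clause (!V) forces V = False.
Set K = True.
  then (!K || !R) forces R = False.
Set S = False.
  then (E || !K || S) forces E = True.
Set P = False.
Set G = False.
All clauses satisfied.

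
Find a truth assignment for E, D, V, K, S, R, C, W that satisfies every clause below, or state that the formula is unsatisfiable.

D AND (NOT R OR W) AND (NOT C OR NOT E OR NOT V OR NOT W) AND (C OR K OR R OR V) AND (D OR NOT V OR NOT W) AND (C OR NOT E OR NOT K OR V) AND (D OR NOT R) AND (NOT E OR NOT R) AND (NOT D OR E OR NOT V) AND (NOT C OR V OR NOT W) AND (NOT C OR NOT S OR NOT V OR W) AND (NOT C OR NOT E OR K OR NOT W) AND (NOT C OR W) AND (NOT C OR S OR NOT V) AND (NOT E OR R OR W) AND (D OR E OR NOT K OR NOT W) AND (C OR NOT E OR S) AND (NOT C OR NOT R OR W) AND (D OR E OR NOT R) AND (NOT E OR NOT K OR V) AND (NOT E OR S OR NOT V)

Unit clause (D) forces D = True.
Set E = False.
  then (NOT D OR E OR NOT V) forces V = False.
Set K = True.
Set S = True.
Set R = True.
  then (NOT R OR W) forces W = True.
  then (NOT C OR V OR NOT W) forces C = False.
All clauses satisfied.

E=F, D=T, V=F, K=T, S=T, R=T, C=F, W=T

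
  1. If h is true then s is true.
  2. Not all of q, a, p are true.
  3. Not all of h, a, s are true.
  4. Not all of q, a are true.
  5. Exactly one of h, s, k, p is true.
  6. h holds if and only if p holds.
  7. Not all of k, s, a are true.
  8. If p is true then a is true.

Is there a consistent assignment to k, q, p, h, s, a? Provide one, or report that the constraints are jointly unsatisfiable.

k=F, q=T, p=F, h=F, s=T, a=F

  (1) h=F ⇒ s: vacuous ✓
  (2) {q, a, p}: 1/3 true — not all ✓
  (3) {h, a, s}: 1/3 true — not all ✓
  (4) {q, a}: 1/2 true — not all ✓
  (5) {h, s, k, p}: 1 true — exactly one ✓
  (6) h=F, p=F — same ✓
  (7) {k, s, a}: 1/3 true — not all ✓
  (8) p=F ⇒ a: vacuous ✓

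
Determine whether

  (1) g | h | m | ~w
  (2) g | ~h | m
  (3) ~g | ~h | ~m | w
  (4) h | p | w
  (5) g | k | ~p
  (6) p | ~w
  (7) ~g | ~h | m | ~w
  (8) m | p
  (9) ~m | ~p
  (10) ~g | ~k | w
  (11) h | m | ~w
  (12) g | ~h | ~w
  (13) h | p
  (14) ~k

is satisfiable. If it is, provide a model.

k=F, h=T, p=T, g=T, w=F, m=F

Unit clause (~k) forces k = False.
Set h = True.
Set p = True.
  then (g | k | ~p) forces g = True.
  then (~m | ~p) forces m = False.
  then (~g | ~h | m | ~w) forces w = False.
All clauses satisfied.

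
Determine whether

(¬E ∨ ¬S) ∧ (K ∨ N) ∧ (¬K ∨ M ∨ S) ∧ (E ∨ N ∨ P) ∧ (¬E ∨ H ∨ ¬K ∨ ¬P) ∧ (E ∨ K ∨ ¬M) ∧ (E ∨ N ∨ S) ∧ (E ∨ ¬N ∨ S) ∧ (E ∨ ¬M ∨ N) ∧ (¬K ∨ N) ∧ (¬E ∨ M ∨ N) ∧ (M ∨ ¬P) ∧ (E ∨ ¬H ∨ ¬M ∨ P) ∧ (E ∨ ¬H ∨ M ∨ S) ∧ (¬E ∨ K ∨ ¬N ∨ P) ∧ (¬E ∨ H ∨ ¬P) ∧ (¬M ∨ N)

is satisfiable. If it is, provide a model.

E: True; P: False; S: False; H: True; M: True; N: True; K: True

Set E = True.
  then (¬E ∨ ¬S) forces S = False.
Set P = False.
Set H = True.
Set M = True.
  then (¬M ∨ N) forces N = True.
  then (¬E ∨ K ∨ ¬N ∨ P) forces K = True.
All clauses satisfied.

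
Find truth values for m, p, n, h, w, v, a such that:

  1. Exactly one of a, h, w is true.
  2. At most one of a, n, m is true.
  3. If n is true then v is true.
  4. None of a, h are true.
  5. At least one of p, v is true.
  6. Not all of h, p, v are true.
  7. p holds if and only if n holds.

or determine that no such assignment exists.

m = False, p = False, n = False, h = False, w = True, v = True, a = False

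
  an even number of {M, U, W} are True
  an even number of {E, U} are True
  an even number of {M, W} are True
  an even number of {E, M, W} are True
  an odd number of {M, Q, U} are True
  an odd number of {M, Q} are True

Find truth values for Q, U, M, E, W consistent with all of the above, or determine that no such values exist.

Q = True, U = False, M = False, E = False, W = False

{M, U, W}: 0 true → even ✓
{E, U}: 0 true → even ✓
{M, W}: 0 true → even ✓
{E, M, W}: 0 true → even ✓
{M, Q, U}: 1 true → odd ✓
{M, Q}: 1 true → odd ✓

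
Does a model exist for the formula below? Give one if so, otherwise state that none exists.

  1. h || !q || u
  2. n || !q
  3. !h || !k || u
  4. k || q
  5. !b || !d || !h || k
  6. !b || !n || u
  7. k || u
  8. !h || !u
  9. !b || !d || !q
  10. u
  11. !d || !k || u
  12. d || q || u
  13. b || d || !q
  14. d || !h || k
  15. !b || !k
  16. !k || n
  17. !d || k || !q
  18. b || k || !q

Unit clause (u) forces u = True.
In (!h || !u) only !h is left, so h = False.
Set d = False.
Try n = False:
  (n || !q) forces q = False.
  (k || q) forces k = True.
  clause (!k || n) is falsified — backtrack.
So n = True.
Set k = False.
  then (k || q) forces q = True.
  then (b || d || !q) forces b = True.
All clauses satisfied.

d = False; u = True; n = True; h = False; k = False; q = True; b = True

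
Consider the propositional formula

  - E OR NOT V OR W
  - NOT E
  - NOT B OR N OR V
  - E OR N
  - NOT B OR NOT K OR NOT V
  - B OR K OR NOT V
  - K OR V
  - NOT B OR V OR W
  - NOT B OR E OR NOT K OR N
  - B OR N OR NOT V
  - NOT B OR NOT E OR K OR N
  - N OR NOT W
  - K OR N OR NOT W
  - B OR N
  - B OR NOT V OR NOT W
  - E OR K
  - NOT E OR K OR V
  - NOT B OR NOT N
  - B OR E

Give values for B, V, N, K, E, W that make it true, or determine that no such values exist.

Case B = True:
  (NOT E) forces E = False.
  (E OR N) forces N = True.
  Clause (NOT B OR NOT N) is falsified — contradiction.
Case B = False:
  (NOT E) forces E = False.
  Clause (B OR E) is falsified — contradiction.
Both cases fail, so the formula is unsatisfiable.

The formula is unsatisfiable.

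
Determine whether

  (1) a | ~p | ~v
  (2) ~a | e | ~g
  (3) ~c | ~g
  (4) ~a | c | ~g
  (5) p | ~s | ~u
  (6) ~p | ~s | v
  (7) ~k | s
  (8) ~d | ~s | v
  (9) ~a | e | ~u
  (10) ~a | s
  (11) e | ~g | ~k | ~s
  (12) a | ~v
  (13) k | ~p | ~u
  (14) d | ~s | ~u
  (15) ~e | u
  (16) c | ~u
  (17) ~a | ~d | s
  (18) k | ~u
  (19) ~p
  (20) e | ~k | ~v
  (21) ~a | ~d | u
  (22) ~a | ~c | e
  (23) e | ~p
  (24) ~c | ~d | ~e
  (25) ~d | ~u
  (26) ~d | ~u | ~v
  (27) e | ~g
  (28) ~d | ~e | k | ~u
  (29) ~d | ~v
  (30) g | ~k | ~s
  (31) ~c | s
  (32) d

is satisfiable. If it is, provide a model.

Unit clause (~p) forces p = False.
Unit clause (d) forces d = True.
In (~d | ~u) only ~u is left, so u = False.
In (~d | ~v) only ~v is left, so v = False.
In (~d | ~s | v) only ~s is left, so s = False.
In (~a | s) only ~a is left, so a = False.
In (~e | u) only ~e is left, so e = False.
In (e | ~g) only ~g is left, so g = False.
In (~c | s) only ~c is left, so c = False.
In (~k | s) only ~k is left, so k = False.
All clauses satisfied.

a: False; g: False; k: False; d: True; u: False; p: False; e: False; s: False; v: False; c: False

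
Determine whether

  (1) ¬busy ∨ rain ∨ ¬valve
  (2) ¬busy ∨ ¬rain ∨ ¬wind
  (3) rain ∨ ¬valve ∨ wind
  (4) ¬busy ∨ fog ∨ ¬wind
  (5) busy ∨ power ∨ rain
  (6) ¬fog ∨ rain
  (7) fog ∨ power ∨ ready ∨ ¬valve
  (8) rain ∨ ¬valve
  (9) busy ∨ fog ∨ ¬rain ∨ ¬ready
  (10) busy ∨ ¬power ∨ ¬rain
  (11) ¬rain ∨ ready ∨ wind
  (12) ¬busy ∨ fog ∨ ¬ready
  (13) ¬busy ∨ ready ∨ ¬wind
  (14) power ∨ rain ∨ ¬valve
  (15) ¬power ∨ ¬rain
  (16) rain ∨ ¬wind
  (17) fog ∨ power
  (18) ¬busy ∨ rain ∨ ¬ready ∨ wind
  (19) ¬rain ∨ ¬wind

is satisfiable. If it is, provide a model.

busy=F; rain=T; power=F; wind=F; fog=T; valve=F; ready=T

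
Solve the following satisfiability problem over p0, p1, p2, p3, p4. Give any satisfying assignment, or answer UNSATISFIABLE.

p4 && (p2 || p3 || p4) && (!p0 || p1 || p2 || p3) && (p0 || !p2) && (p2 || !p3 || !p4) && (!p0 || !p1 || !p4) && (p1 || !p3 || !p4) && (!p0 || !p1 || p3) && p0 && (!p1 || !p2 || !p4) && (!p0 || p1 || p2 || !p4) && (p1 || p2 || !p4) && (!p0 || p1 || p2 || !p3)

Unit clause (p4) forces p4 = True.
Unit clause (p0) forces p0 = True.
In (!p0 || !p1 || !p4) only !p1 is left, so p1 = False.
In (p1 || !p3 || !p4) only !p3 is left, so p3 = False.
In (!p0 || p1 || p2 || !p4) only p2 is left, so p2 = True.
All clauses satisfied.

p0 = True; p1 = False; p2 = True; p3 = False; p4 = True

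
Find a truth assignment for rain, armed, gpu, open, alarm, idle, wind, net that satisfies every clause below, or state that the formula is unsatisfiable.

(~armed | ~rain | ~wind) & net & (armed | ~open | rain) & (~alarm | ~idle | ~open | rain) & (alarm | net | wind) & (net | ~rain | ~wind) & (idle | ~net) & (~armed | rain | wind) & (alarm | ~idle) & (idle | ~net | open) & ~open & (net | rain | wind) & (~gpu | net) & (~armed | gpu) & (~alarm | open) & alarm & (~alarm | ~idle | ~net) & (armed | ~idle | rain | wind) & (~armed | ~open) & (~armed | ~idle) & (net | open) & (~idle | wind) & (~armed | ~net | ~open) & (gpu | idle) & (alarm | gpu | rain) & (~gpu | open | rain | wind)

Case alarm = True:
  (net) forces net = True.
  (idle | ~net) forces idle = True.
  Clause (~alarm | ~idle | ~net) is falsified — contradiction.
Case alarm = False:
  Clause (alarm) is falsified — contradiction.
Both cases fail, so the formula is unsatisfiable.

UNSATISFIABLE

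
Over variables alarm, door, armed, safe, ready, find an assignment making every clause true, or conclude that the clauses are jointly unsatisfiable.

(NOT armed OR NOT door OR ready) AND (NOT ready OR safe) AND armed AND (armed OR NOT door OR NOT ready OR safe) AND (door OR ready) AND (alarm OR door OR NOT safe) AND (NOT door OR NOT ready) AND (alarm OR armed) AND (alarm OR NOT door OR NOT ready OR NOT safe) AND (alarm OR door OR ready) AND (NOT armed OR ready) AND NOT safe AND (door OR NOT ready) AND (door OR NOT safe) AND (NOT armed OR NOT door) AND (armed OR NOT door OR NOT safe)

Case armed = True:
  (NOT armed OR ready) forces ready = True.
  (NOT ready OR safe) forces safe = True.
  Clause (NOT safe) is falsified — contradiction.
Case armed = False:
  Clause (armed) is falsified — contradiction.
Both cases fail, so the formula is unsatisfiable.

No satisfying assignment exists.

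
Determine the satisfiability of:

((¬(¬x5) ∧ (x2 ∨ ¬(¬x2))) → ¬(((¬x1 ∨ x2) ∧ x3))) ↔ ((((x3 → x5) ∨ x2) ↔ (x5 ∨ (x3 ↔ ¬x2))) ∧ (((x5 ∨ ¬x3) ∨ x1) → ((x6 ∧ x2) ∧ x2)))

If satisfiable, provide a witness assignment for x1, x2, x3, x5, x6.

x1 = False; x2 = True; x3 = False; x5 = False; x6 = True

  ((¬(¬x5) ∧ (x2 ∨ ¬(¬x2))) → ¬(((¬x1 ∨ x2) ∧ x3))) ↔ ((((x3 → x5) ∨ x2) ↔ (x5 ∨ (x3 ↔ ¬x2))) ∧ (((x5 ∨ ¬x3) ∨ x1) → ((x6 ∧ x2) ∧ x2))) = True
    (¬(¬x5) ∧ (x2 ∨ ¬(¬x2))) → ¬(((¬x1 ∨ x2) ∧ x3)) = True
      ¬(¬x5) ∧ (x2 ∨ ¬(¬x2)) = False
        ¬(¬x5) = False
          ¬x5 = True
        x2 ∨ ¬(¬x2) = True
          ¬(¬x2) = True
            ¬x2 = False
      ¬(((¬x1 ∨ x2) ∧ x3)) = True
        (¬x1 ∨ x2) ∧ x3 = False
          ¬x1 ∨ x2 = True
            ¬x1 = True
    (((x3 → x5) ∨ x2) ↔ (x5 ∨ (x3 ↔ ¬x2))) ∧ (((x5 ∨ ¬x3) ∨ x1) → ((x6 ∧ x2) ∧ x2)) = True
      ((x3 → x5) ∨ x2) ↔ (x5 ∨ (x3 ↔ ¬x2)) = True
        (x3 → x5) ∨ x2 = True
          x3 → x5 = True
        x5 ∨ (x3 ↔ ¬x2) = True
          x3 ↔ ¬x2 = True
            ¬x2 = False
      ((x5 ∨ ¬x3) ∨ x1) → ((x6 ∧ x2) ∧ x2) = True
        (x5 ∨ ¬x3) ∨ x1 = True
          x5 ∨ ¬x3 = True
            ¬x3 = True
        (x6 ∧ x2) ∧ x2 = True
          x6 ∧ x2 = True
The formula evaluates to True.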